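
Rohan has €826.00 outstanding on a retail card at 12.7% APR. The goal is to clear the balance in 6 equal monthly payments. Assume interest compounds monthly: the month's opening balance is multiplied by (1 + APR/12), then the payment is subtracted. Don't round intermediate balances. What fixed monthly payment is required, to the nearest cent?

€142.81

Monthly rate r = 12.7%/12 = 1.05833% = 0.0105833.
Level-payment amortization: P = B₀·r / (1 − (1+r)^(−n)) = 826.00·0.0105833 / (1 − 1.01058^(−6)).
Denominator 1 − (1+r)^(−6) = 0.061212689.
P = 8.74183 / 0.061212689 ≈ 142.81.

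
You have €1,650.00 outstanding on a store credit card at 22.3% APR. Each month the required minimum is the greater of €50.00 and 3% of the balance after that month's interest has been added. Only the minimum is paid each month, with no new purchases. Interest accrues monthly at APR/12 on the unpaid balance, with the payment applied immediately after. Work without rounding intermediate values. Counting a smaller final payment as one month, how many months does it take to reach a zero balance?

Monthly rate r = 22.3%/12 = 1.85833% = 0.0185833.
While 3% of the post-interest balance exceeds €50.00, each month B ← (B·(1+r))·(1 − 0.03), i.e. B shrinks by the factor (1+r)·0.97 = 0.98803.
This holds for months 1–1. Entering month 2 the balance is €1,630.24; 3% of the post-interest balance is now below €50.00, so the flat €50.00 minimum applies from here.
From month 2 a fixed €50.00 at rate r clears €1,630.24 in 51 more payments. Total: 1 + 51 = 52 months.

52 months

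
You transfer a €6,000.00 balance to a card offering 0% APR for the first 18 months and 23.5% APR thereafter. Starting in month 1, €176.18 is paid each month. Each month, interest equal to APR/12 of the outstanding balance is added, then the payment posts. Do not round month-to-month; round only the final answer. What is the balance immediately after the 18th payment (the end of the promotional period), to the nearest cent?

€2,828.76

Promo months 1–18 at r₀ = 0%/12 = 0; months 19+ at r₁ = 23.5%/12 = 0.0195833.
After month 18 (no interest yet): B = €6,000.00 − 18·€176.18 = €2,828.76.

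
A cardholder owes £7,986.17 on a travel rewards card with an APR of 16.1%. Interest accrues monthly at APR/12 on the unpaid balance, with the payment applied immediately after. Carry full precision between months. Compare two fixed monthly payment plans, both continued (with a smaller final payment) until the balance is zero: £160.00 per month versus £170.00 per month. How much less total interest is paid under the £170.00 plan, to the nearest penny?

£605.80

Monthly rate r = 16.1%/12 = 1.34167% = 0.0134167.
At £160.00/mo: n = ⌈−ln(1 − rB₀/P)/ln(1+r)⌉ = 84 payments (last £18.05); total interest = total paid − £7,986.17 = £5,311.88.
At £170.00/mo: 75 payments (last £112.25); total interest £4,706.08.
Interest saved = £5,311.88 − £4,706.08 = £605.80.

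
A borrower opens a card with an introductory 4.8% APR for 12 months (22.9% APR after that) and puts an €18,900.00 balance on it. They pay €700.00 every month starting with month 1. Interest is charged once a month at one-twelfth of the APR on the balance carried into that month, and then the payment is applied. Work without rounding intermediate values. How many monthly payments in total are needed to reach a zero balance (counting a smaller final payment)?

Promo months 1–12 at r₀ = 4.8%/12 = 0.004; months 13+ at r₁ = 22.9%/12 = 0.0190833.
After month 12: iterate B ← B·(1+r₀) − €700.00 for 12 months → €11,240.14.
Then at r₁ with €700.00/mo: n₂ = −ln(1 − r₁·B/P)/ln(1+r₁) ≈ 19.36 → 20 more payments.

32 months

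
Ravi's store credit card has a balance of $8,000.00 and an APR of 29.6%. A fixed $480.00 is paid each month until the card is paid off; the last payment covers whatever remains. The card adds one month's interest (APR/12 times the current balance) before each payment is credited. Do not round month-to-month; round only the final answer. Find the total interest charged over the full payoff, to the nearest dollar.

Monthly rate r = 29.6%/12 = 2.46667% = 0.0246667.
Payoff takes n = ⌈−ln(1 − rB₀/P)/ln(1+r)⌉ = ⌈21.731⌉ = 22 payments; the last is $351.85.
Total paid = 21·$480.00 + $351.85 = $10,431.85.
Total interest = total paid − principal = $10,431.85 − $8,000.00 = $2,431.85.

$2,432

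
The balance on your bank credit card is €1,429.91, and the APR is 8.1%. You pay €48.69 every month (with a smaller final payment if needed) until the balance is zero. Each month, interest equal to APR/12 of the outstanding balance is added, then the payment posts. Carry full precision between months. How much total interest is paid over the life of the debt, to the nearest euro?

Monthly rate r = 8.1%/12 = 0.675% = 0.00675.
Payoff takes n = ⌈−ln(1 − rB₀/P)/ln(1+r)⌉ = ⌈32.842⌉ = 33 payments; the last is €41.00.
Total paid = 32·€48.69 + €41.00 = €1,599.08.
Total interest = total paid − principal = €1,599.08 − €1,429.91 = €169.17.

€169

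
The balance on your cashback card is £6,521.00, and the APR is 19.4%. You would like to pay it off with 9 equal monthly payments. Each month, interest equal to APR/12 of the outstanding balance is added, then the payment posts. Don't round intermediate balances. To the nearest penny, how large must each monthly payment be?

£784.38

Monthly rate r = 19.4%/12 = 1.61667% = 0.0161667.
Level-payment amortization: P = B₀·r / (1 − (1+r)^(−n)) = 6521.00·0.0161667 / (1 − 1.01617^(−9)).
Denominator 1 − (1+r)^(−9) = 0.134403487.
P = 105.423 / 0.134403487 ≈ 784.38.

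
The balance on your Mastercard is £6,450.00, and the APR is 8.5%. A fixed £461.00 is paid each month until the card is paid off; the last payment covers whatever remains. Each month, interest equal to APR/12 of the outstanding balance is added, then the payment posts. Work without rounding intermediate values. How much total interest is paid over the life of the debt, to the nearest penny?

£366.74

Monthly rate r = 8.5%/12 = 0.708333% = 0.00708333.
Payoff takes n = ⌈−ln(1 − rB₀/P)/ln(1+r)⌉ = ⌈14.786⌉ = 15 payments; the last is £362.74.
Total paid = 14·£461.00 + £362.74 = £6,816.74.
Total interest = total paid − principal = £6,816.74 − £6,450.00 = £366.74.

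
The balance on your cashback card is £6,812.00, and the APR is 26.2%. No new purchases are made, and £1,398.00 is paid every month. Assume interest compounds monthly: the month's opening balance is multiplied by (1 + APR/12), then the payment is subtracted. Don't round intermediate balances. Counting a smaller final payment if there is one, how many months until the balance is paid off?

Monthly rate r = 26.2%/12 = 2.18333% = 0.0218333.
Recurrence: B ← B·(1+r) − £1,398.00.
Month 1: interest £148.73; balance after payment £5,562.73.
Month 2: interest £121.45; balance after payment £4,286.18.
Month 3: interest £93.58; balance after payment £2,981.76.
Month 4: interest £65.10; balance after payment £1,648.87.
Month 5: interest £36.00; balance after payment £286.87.
Month 6: interest £6.26; balance after payment £0.00.

6 payments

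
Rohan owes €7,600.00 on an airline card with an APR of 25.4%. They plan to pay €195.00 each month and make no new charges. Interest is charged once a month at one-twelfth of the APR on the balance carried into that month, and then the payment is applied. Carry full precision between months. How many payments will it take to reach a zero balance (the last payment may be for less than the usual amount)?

84 payments

Monthly rate r = 25.4%/12 = 2.11667% = 0.0211667.
Recurrence: B ← B·(1+r) − €195.00.
Month 1: interest €160.87; balance after payment €7,565.87.
Month 2: interest €160.14; balance after payment €7,531.01.
Closed form: n = −ln(1 − rB₀/P)/ln(1+r) = −ln(0.17504)/ln(1.02117) ≈ 83.202, so the balance reaches zero during payment 84.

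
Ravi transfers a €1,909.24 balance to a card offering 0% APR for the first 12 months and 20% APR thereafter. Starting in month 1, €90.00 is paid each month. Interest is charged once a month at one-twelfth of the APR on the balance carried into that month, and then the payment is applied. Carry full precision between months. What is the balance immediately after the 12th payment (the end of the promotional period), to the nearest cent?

€829.24

Promo months 1–12 at r₀ = 0%/12 = 0; months 13+ at r₁ = 20%/12 = 0.0166667.
After month 12 (no interest yet): B = €1,909.24 − 12·€90.00 = €829.24.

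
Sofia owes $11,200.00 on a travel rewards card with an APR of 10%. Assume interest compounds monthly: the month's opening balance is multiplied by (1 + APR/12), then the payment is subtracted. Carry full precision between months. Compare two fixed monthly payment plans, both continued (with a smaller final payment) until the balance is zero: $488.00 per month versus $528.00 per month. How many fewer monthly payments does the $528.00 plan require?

Monthly rate r = 10%/12 = 0.833333% = 0.00833333.
At $488.00/mo: n = ⌈−ln(1 − rB₀/P)/ln(1+r)⌉ = 26 payments (last $282.98); total interest = total paid − $11,200.00 = $1,282.98.
At $528.00/mo: 24 payments (last $232.41); total interest $1,176.41.
Payments saved = 26 − 24 = 2.

2 fewer payments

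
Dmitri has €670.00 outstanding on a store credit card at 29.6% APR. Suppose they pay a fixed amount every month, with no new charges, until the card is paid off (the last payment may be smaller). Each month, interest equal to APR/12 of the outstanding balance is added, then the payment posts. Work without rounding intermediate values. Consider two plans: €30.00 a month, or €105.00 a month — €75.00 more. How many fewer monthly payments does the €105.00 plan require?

25 fewer payments

Monthly rate r = 29.6%/12 = 2.46667% = 0.0246667.
At €30.00/mo: n = ⌈−ln(1 − rB₀/P)/ln(1+r)⌉ = 33 payments (last €25.57); total interest = total paid − €670.00 = €315.57.
At €105.00/mo: 8 payments (last €3.00); total interest €68.00.
Payments saved = 33 − 8 = 25.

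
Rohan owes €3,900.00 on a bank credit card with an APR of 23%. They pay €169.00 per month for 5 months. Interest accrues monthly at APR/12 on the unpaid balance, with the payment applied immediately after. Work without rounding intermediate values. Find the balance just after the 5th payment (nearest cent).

Monthly rate r = 23%/12 = 1.91667% = 0.0191667.
Each month: B ← B·(1+r) − €169.00.
Month 1: interest €74.75; balance after payment €3,805.75.
Month 2: interest €72.94; balance after payment €3,709.69.
Month 3: interest €71.10; balance after payment €3,611.80.
Month 4: interest €69.23; balance after payment €3,512.02.
Month 5: interest €67.31; balance after payment €3,410.34.

€3,410.34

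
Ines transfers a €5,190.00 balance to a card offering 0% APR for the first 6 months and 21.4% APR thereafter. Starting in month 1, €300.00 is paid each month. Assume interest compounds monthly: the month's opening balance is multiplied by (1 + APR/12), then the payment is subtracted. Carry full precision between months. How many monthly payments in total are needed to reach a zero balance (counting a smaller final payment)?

Promo months 1–6 at r₀ = 0%/12 = 0; months 7+ at r₁ = 21.4%/12 = 0.0178333.
After month 6 (no interest yet): B = €5,190.00 − 6·€300.00 = €3,390.00.
Then at r₁ with €300.00/mo: n₂ = −ln(1 − r₁·B/P)/ln(1+r₁) ≈ 12.73 → 13 more payments.

19 months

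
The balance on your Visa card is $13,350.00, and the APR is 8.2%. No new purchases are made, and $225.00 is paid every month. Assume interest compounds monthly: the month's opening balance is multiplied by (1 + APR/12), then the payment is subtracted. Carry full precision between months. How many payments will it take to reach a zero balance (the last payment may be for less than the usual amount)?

Monthly rate r = 8.2%/12 = 0.683333% = 0.00683333.
Recurrence: B ← B·(1+r) − $225.00.
Month 1: interest $91.22; balance after payment $13,216.23.
Month 2: interest $90.31; balance after payment $13,081.54.
Closed form: n = −ln(1 − rB₀/P)/ln(1+r) = −ln(0.59456)/ln(1.00683) ≈ 76.349, so the balance reaches zero during payment 77.

77 payments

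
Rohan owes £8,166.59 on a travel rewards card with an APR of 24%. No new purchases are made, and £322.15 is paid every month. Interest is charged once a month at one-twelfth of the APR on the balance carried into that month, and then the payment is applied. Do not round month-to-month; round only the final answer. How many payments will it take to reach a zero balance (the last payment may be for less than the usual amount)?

Monthly rate r = 24%/12 = 2% = 0.02.
Recurrence: B ← B·(1+r) − £322.15.
Month 1: interest £163.33; balance after payment £8,007.77.
Month 2: interest £160.16; balance after payment £7,845.78.
Closed form: n = −ln(1 − rB₀/P)/ln(1+r) = −ln(0.49299)/ln(1.02) ≈ 35.715, so the balance reaches zero during payment 36.

36 payments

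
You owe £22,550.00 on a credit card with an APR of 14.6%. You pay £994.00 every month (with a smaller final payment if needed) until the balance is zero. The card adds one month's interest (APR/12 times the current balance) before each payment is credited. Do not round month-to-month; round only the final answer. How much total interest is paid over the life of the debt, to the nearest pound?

£3,999

Monthly rate r = 14.6%/12 = 1.21667% = 0.0121667.
Payoff takes n = ⌈−ln(1 − rB₀/P)/ln(1+r)⌉ = ⌈26.708⌉ = 27 payments; the last is £704.78.
Total paid = 26·£994.00 + £704.78 = £26,548.78.
Total interest = total paid − principal = £26,548.78 − £22,550.00 = £3,998.78.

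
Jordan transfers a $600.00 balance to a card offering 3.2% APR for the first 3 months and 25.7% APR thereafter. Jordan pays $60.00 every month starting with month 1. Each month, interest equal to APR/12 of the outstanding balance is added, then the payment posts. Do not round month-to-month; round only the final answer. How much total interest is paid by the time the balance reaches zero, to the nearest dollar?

$45

Promo months 1–3 at r₀ = 3.2%/12 = 0.00266667; months 4+ at r₁ = 25.7%/12 = 0.0214167.
After month 3: iterate B ← B·(1+r₀) − $60.00 for 3 months → $424.33.
Then at r₁ with $60.00/mo: n₂ = −ln(1 − r₁·B/P)/ln(1+r₁) ≈ 7.75 → 8 more payments.
Total paid = 10·$60.00 + $45.16 = $645.16; interest = $645.16 − $600.00 = $45.16.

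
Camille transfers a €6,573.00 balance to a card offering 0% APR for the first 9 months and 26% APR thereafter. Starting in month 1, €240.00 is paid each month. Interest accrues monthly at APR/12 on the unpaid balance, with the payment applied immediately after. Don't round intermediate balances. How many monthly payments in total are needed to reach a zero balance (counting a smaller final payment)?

Promo months 1–9 at r₀ = 0%/12 = 0; months 10+ at r₁ = 26%/12 = 0.0216667.
After month 9 (no interest yet): B = €6,573.00 − 9·€240.00 = €4,413.00.
Then at r₁ with €240.00/mo: n₂ = −ln(1 − r₁·B/P)/ln(1+r₁) ≈ 23.71 → 24 more payments.

33 months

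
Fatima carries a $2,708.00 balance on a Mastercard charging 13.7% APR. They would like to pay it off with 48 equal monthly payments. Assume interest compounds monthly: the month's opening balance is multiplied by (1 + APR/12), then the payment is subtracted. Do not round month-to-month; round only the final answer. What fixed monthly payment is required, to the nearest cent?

Monthly rate r = 13.7%/12 = 1.14167% = 0.0114167.
Level-payment amortization: P = B₀·r / (1 − (1+r)^(−n)) = 2708.00·0.0114167 / (1 − 1.01142^(−48)).
Denominator 1 − (1+r)^(−48) = 0.420097585.
P = 30.9163 / 0.420097585 ≈ 73.59.

$73.59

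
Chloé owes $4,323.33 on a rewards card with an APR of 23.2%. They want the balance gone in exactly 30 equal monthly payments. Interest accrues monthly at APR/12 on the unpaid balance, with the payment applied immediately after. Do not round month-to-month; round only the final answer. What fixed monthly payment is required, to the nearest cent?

Monthly rate r = 23.2%/12 = 1.93333% = 0.0193333.
Level-payment amortization: P = B₀·r / (1 − (1+r)^(−n)) = 4323.33·0.0193333 / (1 − 1.01933^(−30)).
Denominator 1 − (1+r)^(−30) = 0.436993759.
P = 83.5844 / 0.436993759 ≈ 191.27.

$191.27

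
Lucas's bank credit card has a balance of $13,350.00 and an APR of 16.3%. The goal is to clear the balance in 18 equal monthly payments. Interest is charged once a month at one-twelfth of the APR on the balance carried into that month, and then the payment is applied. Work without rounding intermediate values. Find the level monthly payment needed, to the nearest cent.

$841.03

Monthly rate r = 16.3%/12 = 1.35833% = 0.0135833.
Level-payment amortization: P = B₀·r / (1 − (1+r)^(−n)) = 13350.00·0.0135833 / (1 − 1.01358^(−18)).
Denominator 1 − (1+r)^(−18) = 0.215614228.
P = 181.338 / 0.215614228 ≈ 841.03.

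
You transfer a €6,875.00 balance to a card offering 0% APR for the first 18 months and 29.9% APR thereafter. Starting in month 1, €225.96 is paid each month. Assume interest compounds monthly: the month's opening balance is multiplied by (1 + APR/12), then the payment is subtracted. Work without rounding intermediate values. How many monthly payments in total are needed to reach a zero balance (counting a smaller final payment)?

Promo months 1–18 at r₀ = 0%/12 = 0; months 19+ at r₁ = 29.9%/12 = 0.0249167.
After month 18 (no interest yet): B = €6,875.00 − 18·€225.96 = €2,807.72.
Then at r₁ with €225.96/mo: n₂ = −ln(1 − r₁·B/P)/ln(1+r₁) ≈ 15.05 → 16 more payments.

34 months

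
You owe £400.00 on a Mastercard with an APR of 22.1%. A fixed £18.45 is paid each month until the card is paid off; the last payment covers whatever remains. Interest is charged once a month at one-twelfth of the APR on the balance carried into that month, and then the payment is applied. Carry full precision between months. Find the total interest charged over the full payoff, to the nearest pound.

Monthly rate r = 22.1%/12 = 1.84167% = 0.0184167.
Payoff takes n = ⌈−ln(1 − rB₀/P)/ln(1+r)⌉ = ⌈27.926⌉ = 28 payments; the last is £17.09.
Total paid = 27·£18.45 + £17.09 = £515.24.
Total interest = total paid − principal = £515.24 − £400.00 = £115.24.

£115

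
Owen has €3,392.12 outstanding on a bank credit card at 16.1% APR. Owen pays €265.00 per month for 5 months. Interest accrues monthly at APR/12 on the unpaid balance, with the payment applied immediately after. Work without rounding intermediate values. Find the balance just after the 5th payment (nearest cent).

€2,264.83

Monthly rate r = 16.1%/12 = 1.34167% = 0.0134167.
Each month: B ← B·(1+r) − €265.00.
Month 1: interest €45.51; balance after payment €3,172.63.
Month 2: interest €42.57; balance after payment €2,950.20.
Month 3: interest €39.58; balance after payment €2,724.78.
Month 4: interest €36.56; balance after payment €2,496.34.
Month 5: interest €33.49; balance after payment €2,264.83.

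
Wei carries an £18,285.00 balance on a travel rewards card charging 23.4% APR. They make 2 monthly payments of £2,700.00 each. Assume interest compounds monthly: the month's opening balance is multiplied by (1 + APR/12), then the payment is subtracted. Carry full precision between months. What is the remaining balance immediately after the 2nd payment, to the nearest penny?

£13,552.42

Monthly rate r = 23.4%/12 = 1.95% = 0.0195.
Each month: B ← B·(1+r) − £2,700.00.
Month 1: interest £356.56; balance after payment £15,941.56.
Month 2: interest £310.86; balance after payment £13,552.42.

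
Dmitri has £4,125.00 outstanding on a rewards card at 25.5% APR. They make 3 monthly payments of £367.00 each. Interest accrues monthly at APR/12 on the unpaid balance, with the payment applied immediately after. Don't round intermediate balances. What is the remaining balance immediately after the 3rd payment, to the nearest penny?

£3,269.03

Monthly rate r = 25.5%/12 = 2.125% = 0.02125.
Each month: B ← B·(1+r) − £367.00.
Month 1: interest £87.66; balance after payment £3,845.66.
Month 2: interest £81.72; balance after payment £3,560.38.
Month 3: interest £75.66; balance after payment £3,269.03.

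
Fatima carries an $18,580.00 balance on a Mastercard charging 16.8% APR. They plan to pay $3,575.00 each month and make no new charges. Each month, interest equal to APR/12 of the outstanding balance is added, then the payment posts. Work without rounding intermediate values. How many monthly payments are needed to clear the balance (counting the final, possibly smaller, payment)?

Monthly rate r = 16.8%/12 = 1.4% = 0.014.
Recurrence: B ← B·(1+r) − $3,575.00.
Month 1: interest $260.12; balance after payment $15,265.12.
Month 2: interest $213.71; balance after payment $11,903.83.
Month 3: interest $166.65; balance after payment $8,495.49.
Month 4: interest $118.94; balance after payment $5,039.42.
Month 5: interest $70.55; balance after payment $1,534.97.
Month 6: interest $21.49; balance after payment $0.00.

6 payments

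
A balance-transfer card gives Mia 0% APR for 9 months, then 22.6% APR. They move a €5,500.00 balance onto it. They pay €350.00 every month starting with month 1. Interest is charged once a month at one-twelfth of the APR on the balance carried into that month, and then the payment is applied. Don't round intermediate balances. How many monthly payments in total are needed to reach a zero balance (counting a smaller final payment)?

17 months

Promo months 1–9 at r₀ = 0%/12 = 0; months 10+ at r₁ = 22.6%/12 = 0.0188333.
After month 9 (no interest yet): B = €5,500.00 − 9·€350.00 = €2,350.00.
Then at r₁ with €350.00/mo: n₂ = −ln(1 − r₁·B/P)/ln(1+r₁) ≈ 7.25 → 8 more payments.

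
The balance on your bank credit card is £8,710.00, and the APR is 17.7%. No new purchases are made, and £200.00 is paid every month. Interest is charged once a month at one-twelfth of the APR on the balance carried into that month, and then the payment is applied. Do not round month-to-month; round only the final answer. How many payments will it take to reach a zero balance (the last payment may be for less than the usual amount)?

71 payments

Monthly rate r = 17.7%/12 = 1.475% = 0.01475.
Recurrence: B ← B·(1+r) − £200.00.
Month 1: interest £128.47; balance after payment £8,638.47.
Month 2: interest £127.42; balance after payment £8,565.89.
Closed form: n = −ln(1 − rB₀/P)/ln(1+r) = −ln(0.35764)/ln(1.01475) ≈ 70.224, so the balance reaches zero during payment 71.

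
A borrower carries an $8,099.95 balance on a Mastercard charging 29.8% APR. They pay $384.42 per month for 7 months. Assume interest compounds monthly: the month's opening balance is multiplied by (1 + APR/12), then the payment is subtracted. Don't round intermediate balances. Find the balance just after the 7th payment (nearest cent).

Monthly rate r = 29.8%/12 = 2.48333% = 0.0248333.
Each month: B ← B·(1+r) − $384.42.
Month 1: interest $201.15; balance after payment $7,916.68.
Month 2: interest $196.60; balance after payment $7,728.86.
Month 3: interest $191.93; balance after payment $7,536.37.
Month 4: interest $187.15; balance after payment $7,339.10.
Month 5: interest $182.25; balance after payment $7,136.94.
Month 6: interest $177.23; balance after payment $6,929.75.
Month 7: interest $172.09; balance after payment $6,717.42.

$6,717.42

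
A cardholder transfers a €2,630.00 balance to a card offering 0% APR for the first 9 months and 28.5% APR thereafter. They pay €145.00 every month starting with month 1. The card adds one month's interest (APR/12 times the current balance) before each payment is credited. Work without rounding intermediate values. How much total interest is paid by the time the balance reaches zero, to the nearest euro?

Promo months 1–9 at r₀ = 0%/12 = 0; months 10+ at r₁ = 28.5%/12 = 0.02375.
After month 9 (no interest yet): B = €2,630.00 − 9·€145.00 = €1,325.00.
Then at r₁ with €145.00/mo: n₂ = −ln(1 − r₁·B/P)/ln(1+r₁) ≈ 10.42 → 11 more payments.
Total paid = 19·€145.00 + €61.77 = €2,816.77; interest = €2,816.77 − €2,630.00 = €186.77.

€187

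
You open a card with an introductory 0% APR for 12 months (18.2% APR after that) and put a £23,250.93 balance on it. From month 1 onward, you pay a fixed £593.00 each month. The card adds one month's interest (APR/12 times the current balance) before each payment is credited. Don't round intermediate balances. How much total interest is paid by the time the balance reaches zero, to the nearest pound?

Promo months 1–12 at r₀ = 0%/12 = 0; months 13+ at r₁ = 18.2%/12 = 0.0151667.
After month 12 (no interest yet): B = £23,250.93 − 12·£593.00 = £16,134.93.
Then at r₁ with £593.00/mo: n₂ = −ln(1 − r₁·B/P)/ln(1+r₁) ≈ 35.35 → 36 more payments.
Total paid = 47·£593.00 + £210.59 = £28,081.59; interest = £28,081.59 − £23,250.93 = £4,830.66.

£4,831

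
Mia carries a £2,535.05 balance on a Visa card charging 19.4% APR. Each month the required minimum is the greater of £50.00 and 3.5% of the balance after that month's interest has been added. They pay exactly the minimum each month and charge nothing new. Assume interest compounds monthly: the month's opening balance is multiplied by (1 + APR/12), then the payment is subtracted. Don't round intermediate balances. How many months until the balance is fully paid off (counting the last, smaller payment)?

68 months

Monthly rate r = 19.4%/12 = 1.61667% = 0.0161667.
While 3.5% of the post-interest balance exceeds £50.00, each month B ← (B·(1+r))·(1 − 0.035), i.e. B shrinks by the factor (1+r)·0.965 = 0.9806.
This holds for months 1–31. Entering month 32 the balance is £1,381.17; 3.5% of the post-interest balance is now below £50.00, so the flat £50.00 minimum applies from here.
From month 32 a fixed £50.00 at rate r clears £1,381.17 in 37 more payments. Total: 31 + 37 = 68 months.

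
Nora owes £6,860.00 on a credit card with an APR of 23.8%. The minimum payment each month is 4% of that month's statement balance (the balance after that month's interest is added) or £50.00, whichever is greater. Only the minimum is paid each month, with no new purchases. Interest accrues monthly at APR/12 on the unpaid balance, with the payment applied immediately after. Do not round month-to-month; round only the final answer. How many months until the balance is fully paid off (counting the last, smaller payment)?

Monthly rate r = 23.8%/12 = 1.98333% = 0.0198333.
While 4% of the post-interest balance exceeds £50.00, each month B ← (B·(1+r))·(1 − 0.04), i.e. B shrinks by the factor (1+r)·0.96 = 0.97904.
This holds for months 1–82. Entering month 83 the balance is £1,207.70; 4% of the post-interest balance is now below £50.00, so the flat £50.00 minimum applies from here.
From month 83 a fixed £50.00 at rate r clears £1,207.70 in 34 more payments. Total: 82 + 34 = 116 months.

116 months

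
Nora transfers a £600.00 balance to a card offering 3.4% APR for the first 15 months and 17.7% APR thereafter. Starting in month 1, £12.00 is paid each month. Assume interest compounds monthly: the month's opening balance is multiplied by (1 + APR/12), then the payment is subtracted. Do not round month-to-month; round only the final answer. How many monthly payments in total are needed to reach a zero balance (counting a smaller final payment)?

69 payments

Promo months 1–15 at r₀ = 3.4%/12 = 0.00283333; months 16+ at r₁ = 17.7%/12 = 0.01475.
After month 15: iterate B ← B·(1+r₀) − £12.00 for 15 months → £442.40.
Then at r₁ with £12.00/mo: n₂ = −ln(1 − r₁·B/P)/ln(1+r₁) ≈ 53.60 → 54 more payments.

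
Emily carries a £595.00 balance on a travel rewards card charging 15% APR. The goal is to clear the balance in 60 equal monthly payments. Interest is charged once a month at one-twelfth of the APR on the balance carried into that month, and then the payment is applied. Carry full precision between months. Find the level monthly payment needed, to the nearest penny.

£14.16

Monthly rate r = 15%/12 = 1.25% = 0.0125.
Level-payment amortization: P = B₀·r / (1 − (1+r)^(−n)) = 595.00·0.0125 / (1 − 1.0125^(−60)).
Denominator 1 − (1+r)^(−60) = 0.525432397.
P = 7.4375 / 0.525432397 ≈ 14.16.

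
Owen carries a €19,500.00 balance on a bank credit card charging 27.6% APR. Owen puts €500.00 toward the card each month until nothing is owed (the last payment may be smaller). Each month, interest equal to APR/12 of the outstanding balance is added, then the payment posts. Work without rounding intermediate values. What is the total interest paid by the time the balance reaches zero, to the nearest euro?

€30,480

Monthly rate r = 27.6%/12 = 2.3% = 0.023.
Payoff takes n = ⌈−ln(1 − rB₀/P)/ln(1+r)⌉ = ⌈99.959⌉ = 100 payments; the last is €479.94.
Total paid = 99·€500.00 + €479.94 = €49,979.94.
Total interest = total paid − principal = €49,979.94 − €19,500.00 = €30,479.94.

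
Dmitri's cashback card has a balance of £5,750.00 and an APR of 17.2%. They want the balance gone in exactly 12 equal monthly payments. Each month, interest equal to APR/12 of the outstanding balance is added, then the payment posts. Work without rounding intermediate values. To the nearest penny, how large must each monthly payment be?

Monthly rate r = 17.2%/12 = 1.43333% = 0.0143333.
Level-payment amortization: P = B₀·r / (1 − (1+r)^(−n)) = 5750.00·0.0143333 / (1 − 1.01433^(−12)).
Denominator 1 − (1+r)^(−12) = 0.156992131.
P = 82.4167 / 0.156992131 ≈ 524.97.

£524.97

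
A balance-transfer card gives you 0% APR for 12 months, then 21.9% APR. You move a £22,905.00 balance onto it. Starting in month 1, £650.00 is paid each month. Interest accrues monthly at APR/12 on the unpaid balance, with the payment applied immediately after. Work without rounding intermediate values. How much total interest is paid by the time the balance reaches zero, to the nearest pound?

£4,729

Promo months 1–12 at r₀ = 0%/12 = 0; months 13+ at r₁ = 21.9%/12 = 0.01825.
After month 12 (no interest yet): B = £22,905.00 − 12·£650.00 = £15,105.00.
Then at r₁ with £650.00/mo: n₂ = −ln(1 − r₁·B/P)/ln(1+r₁) ≈ 30.51 → 31 more payments.
Total paid = 42·£650.00 + £334.30 = £27,634.30; interest = £27,634.30 − £22,905.00 = £4,729.30.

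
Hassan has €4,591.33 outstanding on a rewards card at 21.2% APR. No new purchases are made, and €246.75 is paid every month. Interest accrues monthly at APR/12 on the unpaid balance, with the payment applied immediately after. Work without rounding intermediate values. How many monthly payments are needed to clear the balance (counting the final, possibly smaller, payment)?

23 months

Monthly rate r = 21.2%/12 = 1.76667% = 0.0176667.
Recurrence: B ← B·(1+r) − €246.75.
Month 1: interest €81.11; balance after payment €4,425.69.
Month 2: interest €78.19; balance after payment €4,257.13.
Closed form: n = −ln(1 − rB₀/P)/ln(1+r) = −ln(0.67127)/ln(1.01767) ≈ 22.760, so the balance reaches zero during payment 23.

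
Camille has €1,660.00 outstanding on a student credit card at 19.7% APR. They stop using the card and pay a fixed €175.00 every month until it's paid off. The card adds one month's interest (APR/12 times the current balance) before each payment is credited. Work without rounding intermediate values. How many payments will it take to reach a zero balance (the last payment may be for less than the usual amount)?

11 payments

Monthly rate r = 19.7%/12 = 1.64167% = 0.0164167.
Recurrence: B ← B·(1+r) − €175.00.
Month 1: interest €27.25; balance after payment €1,512.25.
Month 2: interest €24.83; balance after payment €1,362.08.
Closed form: n = −ln(1 − rB₀/P)/ln(1+r) = −ln(0.84428)/ln(1.01642) ≈ 10.396, so the balance reaches zero during payment 11.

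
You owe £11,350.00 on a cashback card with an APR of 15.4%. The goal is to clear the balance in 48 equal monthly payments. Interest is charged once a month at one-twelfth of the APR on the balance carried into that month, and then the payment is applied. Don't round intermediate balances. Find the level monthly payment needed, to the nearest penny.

£318.19

Monthly rate r = 15.4%/12 = 1.28333% = 0.0128333.
Level-payment amortization: P = B₀·r / (1 − (1+r)^(−n)) = 11350.00·0.0128333 / (1 − 1.01283^(−48)).
Denominator 1 − (1+r)^(−48) = 0.457778575.
P = 145.658 / 0.457778575 ≈ 318.19.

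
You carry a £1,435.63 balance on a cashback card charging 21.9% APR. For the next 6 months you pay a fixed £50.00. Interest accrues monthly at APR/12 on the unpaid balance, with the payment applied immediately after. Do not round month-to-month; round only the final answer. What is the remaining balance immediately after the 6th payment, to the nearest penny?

Monthly rate r = 21.9%/12 = 1.825% = 0.01825.
Each month: B ← B·(1+r) − £50.00.
Month 1: interest £26.20; balance after payment £1,411.83.
Month 2: interest £25.77; balance after payment £1,387.60.
Month 3: interest £25.32; balance after payment £1,362.92.
Month 4: interest £24.87; balance after payment £1,337.79.
Month 5: interest £24.41; balance after payment £1,312.21.
Month 6: interest £23.95; balance after payment £1,286.16.

£1,286.16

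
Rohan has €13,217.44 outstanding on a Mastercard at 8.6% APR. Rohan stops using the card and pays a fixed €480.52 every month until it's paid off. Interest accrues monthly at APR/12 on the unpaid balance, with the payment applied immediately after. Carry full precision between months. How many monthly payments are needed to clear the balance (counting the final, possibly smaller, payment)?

Monthly rate r = 8.6%/12 = 0.716667% = 0.00716667.
Recurrence: B ← B·(1+r) − €480.52.
Month 1: interest €94.72; balance after payment €12,831.64.
Month 2: interest €91.96; balance after payment €12,443.09.
Closed form: n = −ln(1 − rB₀/P)/ln(1+r) = −ln(0.80287)/ln(1.00717) ≈ 30.746, so the balance reaches zero during payment 31.

31 payments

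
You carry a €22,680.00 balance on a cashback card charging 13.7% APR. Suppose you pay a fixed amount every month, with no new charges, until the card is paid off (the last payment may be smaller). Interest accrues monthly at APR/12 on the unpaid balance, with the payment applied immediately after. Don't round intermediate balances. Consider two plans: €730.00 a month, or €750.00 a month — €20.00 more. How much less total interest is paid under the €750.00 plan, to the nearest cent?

€189.74

Monthly rate r = 13.7%/12 = 1.14167% = 0.0114167.
At €730.00/mo: n = ⌈−ln(1 − rB₀/P)/ln(1+r)⌉ = 39 payments (last €429.43); total interest = total paid − €22,680.00 = €5,489.43.
At €750.00/mo: 38 payments (last €229.69); total interest €5,299.69.
Interest saved = €5,489.43 − €5,299.69 = €189.74.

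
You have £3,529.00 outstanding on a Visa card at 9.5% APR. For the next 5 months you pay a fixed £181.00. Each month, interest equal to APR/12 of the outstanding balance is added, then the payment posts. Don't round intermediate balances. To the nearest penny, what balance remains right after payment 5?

£2,751.48

Monthly rate r = 9.5%/12 = 0.791667% = 0.00791667.
Each month: B ← B·(1+r) − £181.00.
Month 1: interest £27.94; balance after payment £3,375.94.
Month 2: interest £26.73; balance after payment £3,221.66.
Month 3: interest £25.50; balance after payment £3,066.17.
Month 4: interest £24.27; balance after payment £2,909.44.
Month 5: interest £23.03; balance after payment £2,751.48.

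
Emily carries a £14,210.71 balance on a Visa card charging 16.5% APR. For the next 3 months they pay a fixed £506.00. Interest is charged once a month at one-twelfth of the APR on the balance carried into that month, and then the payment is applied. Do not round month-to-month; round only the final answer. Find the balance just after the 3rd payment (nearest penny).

Monthly rate r = 16.5%/12 = 1.375% = 0.01375.
Each month: B ← B·(1+r) − £506.00.
Month 1: interest £195.40; balance after payment £13,900.11.
Month 2: interest £191.13; balance after payment £13,585.23.
Month 3: interest £186.80; balance after payment £13,266.03.

£13,266.03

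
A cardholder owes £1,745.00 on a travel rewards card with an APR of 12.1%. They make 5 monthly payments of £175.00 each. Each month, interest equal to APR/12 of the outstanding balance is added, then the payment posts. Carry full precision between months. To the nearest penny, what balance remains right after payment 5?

Monthly rate r = 12.1%/12 = 1.00833% = 0.0100833.
Each month: B ← B·(1+r) − £175.00.
Month 1: interest £17.60; balance after payment £1,587.60.
Month 2: interest £16.01; balance after payment £1,428.60.
Month 3: interest £14.41; balance after payment £1,268.01.
Month 4: interest £12.79; balance after payment £1,105.79.
Month 5: interest £11.15; balance after payment £941.94.

£941.94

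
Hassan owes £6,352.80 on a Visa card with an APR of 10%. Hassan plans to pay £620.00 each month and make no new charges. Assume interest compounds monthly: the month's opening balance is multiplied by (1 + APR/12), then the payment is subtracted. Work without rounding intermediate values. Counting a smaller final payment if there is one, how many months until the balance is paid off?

Monthly rate r = 10%/12 = 0.833333% = 0.00833333.
Recurrence: B ← B·(1+r) − £620.00.
Month 1: interest £52.94; balance after payment £5,785.74.
Month 2: interest £48.21; balance after payment £5,213.95.
Closed form: n = −ln(1 − rB₀/P)/ln(1+r) = −ln(0.91461)/ln(1.00833) ≈ 10.755, so the balance reaches zero during payment 11.

11 payments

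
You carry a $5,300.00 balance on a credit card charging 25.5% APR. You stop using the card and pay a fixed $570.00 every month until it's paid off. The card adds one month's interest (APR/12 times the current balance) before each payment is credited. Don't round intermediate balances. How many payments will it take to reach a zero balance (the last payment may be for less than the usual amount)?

11 months

Monthly rate r = 25.5%/12 = 2.125% = 0.02125.
Recurrence: B ← B·(1+r) − $570.00.
Month 1: interest $112.63; balance after payment $4,842.62.
Month 2: interest $102.91; balance after payment $4,375.53.
Closed form: n = −ln(1 − rB₀/P)/ln(1+r) = −ln(0.80241)/ln(1.02125) ≈ 10.469, so the balance reaches zero during payment 11.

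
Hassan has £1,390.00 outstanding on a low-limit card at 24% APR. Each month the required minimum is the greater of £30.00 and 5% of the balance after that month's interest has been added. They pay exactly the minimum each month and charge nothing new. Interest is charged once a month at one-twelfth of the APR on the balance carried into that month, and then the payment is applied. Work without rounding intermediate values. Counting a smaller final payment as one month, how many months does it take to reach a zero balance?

Monthly rate r = 24%/12 = 2% = 0.02.
While 5% of the post-interest balance exceeds £30.00, each month B ← (B·(1+r))·(1 − 0.05), i.e. B shrinks by the factor (1+r)·0.95 = 0.969.
This holds for months 1–28. Entering month 29 the balance is £575.55; 5% of the post-interest balance is now below £30.00, so the flat £30.00 minimum applies from here.
From month 29 a fixed £30.00 at rate r clears £575.55 in 25 more payments. Total: 28 + 25 = 53 months.

53 months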